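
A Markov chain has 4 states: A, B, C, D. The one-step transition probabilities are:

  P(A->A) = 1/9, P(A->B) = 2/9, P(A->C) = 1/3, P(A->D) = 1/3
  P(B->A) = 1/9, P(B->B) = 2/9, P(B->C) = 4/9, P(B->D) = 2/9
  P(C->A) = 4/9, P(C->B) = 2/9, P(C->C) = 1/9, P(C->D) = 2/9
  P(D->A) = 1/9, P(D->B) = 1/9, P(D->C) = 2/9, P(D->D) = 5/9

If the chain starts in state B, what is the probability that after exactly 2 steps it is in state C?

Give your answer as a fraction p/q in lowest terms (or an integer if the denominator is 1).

Computing P^2 by repeated multiplication:
P^1 =
  A: [1/9, 2/9, 1/3, 1/3]
  B: [1/9, 2/9, 4/9, 2/9]
  C: [4/9, 2/9, 1/9, 2/9]
  D: [1/9, 1/9, 2/9, 5/9]
P^2 =
  A: [2/9, 5/27, 20/81, 28/81]
  B: [7/27, 16/81, 19/81, 25/81]
  C: [4/27, 16/81, 25/81, 28/81]
  D: [5/27, 13/81, 19/81, 34/81]

(P^2)[B -> C] = 19/81

Answer: 19/81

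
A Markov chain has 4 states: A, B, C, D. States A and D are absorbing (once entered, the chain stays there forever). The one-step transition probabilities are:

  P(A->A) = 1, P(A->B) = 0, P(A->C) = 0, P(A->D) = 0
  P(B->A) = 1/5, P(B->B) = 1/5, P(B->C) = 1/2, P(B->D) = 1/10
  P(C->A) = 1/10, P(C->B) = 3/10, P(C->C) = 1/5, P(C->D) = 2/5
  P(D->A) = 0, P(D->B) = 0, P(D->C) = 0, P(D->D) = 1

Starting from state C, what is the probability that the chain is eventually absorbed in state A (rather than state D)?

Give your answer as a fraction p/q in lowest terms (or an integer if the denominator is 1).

Let a_i = P(absorbed in A | start in state i).
Boundary conditions: a_A = 1, a_D = 0.
For each transient state i, a_i = sum_j P(i->j) * a_j:
  a_B = 1/5*a_A + 1/5*a_B + 1/2*a_C + 1/10*a_D
  a_C = 1/10*a_A + 3/10*a_B + 1/5*a_C + 2/5*a_D

Substituting a_A = 1 and a_D = 0, rearrange to (I - Q) a = r where r[i] = P(i -> A):
  [4/5, -1/2] . (a_B, a_C) = 1/5
  [-3/10, 4/5] . (a_B, a_C) = 1/10

Solving yields:
  a_B = 3/7
  a_C = 2/7

Starting state is C, so the absorption probability is a_C = 2/7.

Answer: 2/7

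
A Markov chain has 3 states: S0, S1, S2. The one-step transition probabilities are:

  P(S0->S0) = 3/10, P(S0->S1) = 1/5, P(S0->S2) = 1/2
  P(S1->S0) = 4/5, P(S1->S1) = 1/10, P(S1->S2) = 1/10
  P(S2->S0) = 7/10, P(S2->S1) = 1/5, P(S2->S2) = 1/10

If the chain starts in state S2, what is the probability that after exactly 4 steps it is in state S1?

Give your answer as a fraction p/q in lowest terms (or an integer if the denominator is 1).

Computing P^4 by repeated multiplication:
P^1 =
  S0: [3/10, 1/5, 1/2]
  S1: [4/5, 1/10, 1/10]
  S2: [7/10, 1/5, 1/10]
P^2 =
  S0: [3/5, 9/50, 11/50]
  S1: [39/100, 19/100, 21/50]
  S2: [11/25, 9/50, 19/50]
P^3 =
  S0: [239/500, 91/500, 17/50]
  S1: [563/1000, 181/1000, 32/125]
  S2: [271/500, 91/500, 69/250]
P^4 =
  S0: [527/1000, 909/5000, 182/625]
  S1: [4929/10000, 1819/10000, 813/2500]
  S2: [2507/5000, 909/5000, 198/625]

(P^4)[S2 -> S1] = 909/5000

Answer: 909/5000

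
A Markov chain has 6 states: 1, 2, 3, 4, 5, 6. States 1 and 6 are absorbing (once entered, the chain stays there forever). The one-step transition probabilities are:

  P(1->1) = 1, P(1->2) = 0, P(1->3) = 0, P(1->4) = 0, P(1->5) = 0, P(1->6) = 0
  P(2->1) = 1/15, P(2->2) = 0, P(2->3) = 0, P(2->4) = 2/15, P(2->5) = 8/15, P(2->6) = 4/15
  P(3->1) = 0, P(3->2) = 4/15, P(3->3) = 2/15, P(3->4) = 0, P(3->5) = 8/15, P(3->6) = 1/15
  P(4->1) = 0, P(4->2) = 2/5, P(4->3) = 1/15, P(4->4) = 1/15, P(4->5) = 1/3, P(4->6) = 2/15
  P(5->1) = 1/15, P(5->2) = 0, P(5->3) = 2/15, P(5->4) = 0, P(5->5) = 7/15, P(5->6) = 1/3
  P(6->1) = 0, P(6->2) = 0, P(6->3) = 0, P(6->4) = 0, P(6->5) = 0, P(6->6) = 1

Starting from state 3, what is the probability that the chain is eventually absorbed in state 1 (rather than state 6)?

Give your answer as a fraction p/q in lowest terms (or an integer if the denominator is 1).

Let a_i = P(absorbed in 1 | start in state i).
Boundary conditions: a_1 = 1, a_6 = 0.
For each transient state i, a_i = sum_j P(i->j) * a_j:
  a_2 = 1/15*a_1 + 0*a_2 + 0*a_3 + 2/15*a_4 + 8/15*a_5 + 4/15*a_6
  a_3 = 0*a_1 + 4/15*a_2 + 2/15*a_3 + 0*a_4 + 8/15*a_5 + 1/15*a_6
  a_4 = 0*a_1 + 2/5*a_2 + 1/15*a_3 + 1/15*a_4 + 1/3*a_5 + 2/15*a_6
  a_5 = 1/15*a_1 + 0*a_2 + 2/15*a_3 + 0*a_4 + 7/15*a_5 + 1/3*a_6

Substituting a_1 = 1 and a_6 = 0, rearrange to (I - Q) a = r where r[i] = P(i -> 1):
  [1, 0, -2/15, -8/15] . (a_2, a_3, a_4, a_5) = 1/15
  [-4/15, 13/15, 0, -8/15] . (a_2, a_3, a_4, a_5) = 0
  [-2/5, -1/15, 14/15, -1/3] . (a_2, a_3, a_4, a_5) = 0
  [0, -2/15, 0, 8/15] . (a_2, a_3, a_4, a_5) = 1/15

Solving yields:
  a_2 = 1417/8192
  a_3 = 315/2048
  a_4 = 2351/16384
  a_5 = 1339/8192

Starting state is 3, so the absorption probability is a_3 = 315/2048.

Answer: 315/2048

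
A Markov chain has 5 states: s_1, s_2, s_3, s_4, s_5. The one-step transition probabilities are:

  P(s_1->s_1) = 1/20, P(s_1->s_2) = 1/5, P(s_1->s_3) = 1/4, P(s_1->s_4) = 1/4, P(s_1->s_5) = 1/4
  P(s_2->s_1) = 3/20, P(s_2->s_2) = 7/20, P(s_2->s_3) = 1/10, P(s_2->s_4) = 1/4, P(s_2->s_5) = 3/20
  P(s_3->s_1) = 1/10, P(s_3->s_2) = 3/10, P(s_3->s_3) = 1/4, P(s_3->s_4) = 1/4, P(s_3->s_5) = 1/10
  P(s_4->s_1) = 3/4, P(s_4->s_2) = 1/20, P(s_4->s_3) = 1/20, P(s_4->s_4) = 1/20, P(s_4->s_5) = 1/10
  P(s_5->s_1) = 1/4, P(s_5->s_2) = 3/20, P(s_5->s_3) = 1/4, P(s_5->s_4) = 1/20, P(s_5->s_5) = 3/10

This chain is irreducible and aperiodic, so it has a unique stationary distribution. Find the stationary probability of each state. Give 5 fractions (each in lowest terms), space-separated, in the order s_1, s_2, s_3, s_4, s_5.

The stationary distribution satisfies pi = pi * P, i.e.:
  pi_s_1 = 1/20*pi_s_1 + 3/20*pi_s_2 + 1/10*pi_s_3 + 3/4*pi_s_4 + 1/4*pi_s_5
  pi_s_2 = 1/5*pi_s_1 + 7/20*pi_s_2 + 3/10*pi_s_3 + 1/20*pi_s_4 + 3/20*pi_s_5
  pi_s_3 = 1/4*pi_s_1 + 1/10*pi_s_2 + 1/4*pi_s_3 + 1/20*pi_s_4 + 1/4*pi_s_5
  pi_s_4 = 1/4*pi_s_1 + 1/4*pi_s_2 + 1/4*pi_s_3 + 1/20*pi_s_4 + 1/20*pi_s_5
  pi_s_5 = 1/4*pi_s_1 + 3/20*pi_s_2 + 1/10*pi_s_3 + 1/10*pi_s_4 + 3/10*pi_s_5
with normalization: pi_s_1 + pi_s_2 + pi_s_3 + pi_s_4 + pi_s_5 = 1.

Using the first 4 balance equations plus normalization, the linear system A*pi = b is:
  [-19/20, 3/20, 1/10, 3/4, 1/4] . pi = 0
  [1/5, -13/20, 3/10, 1/20, 3/20] . pi = 0
  [1/4, 1/10, -3/4, 1/20, 1/4] . pi = 0
  [1/4, 1/4, 1/4, -19/20, 1/20] . pi = 0
  [1, 1, 1, 1, 1] . pi = 1

Solving yields:
  pi_s_1 = 9314/38533
  pi_s_2 = 8268/38533
  pi_s_3 = 1277/7006
  pi_s_4 = 27391/154132
  pi_s_5 = 28319/154132

Verification (pi * P):
  9314/38533*1/20 + 8268/38533*3/20 + 1277/7006*1/10 + 27391/154132*3/4 + 28319/154132*1/4 = 9314/38533 = pi_s_1  (ok)
  9314/38533*1/5 + 8268/38533*7/20 + 1277/7006*3/10 + 27391/154132*1/20 + 28319/154132*3/20 = 8268/38533 = pi_s_2  (ok)
  9314/38533*1/4 + 8268/38533*1/10 + 1277/7006*1/4 + 27391/154132*1/20 + 28319/154132*1/4 = 1277/7006 = pi_s_3  (ok)
  9314/38533*1/4 + 8268/38533*1/4 + 1277/7006*1/4 + 27391/154132*1/20 + 28319/154132*1/20 = 27391/154132 = pi_s_4  (ok)
  9314/38533*1/4 + 8268/38533*3/20 + 1277/7006*1/10 + 27391/154132*1/10 + 28319/154132*3/10 = 28319/154132 = pi_s_5  (ok)

Answer: 9314/38533 8268/38533 1277/7006 27391/154132 28319/154132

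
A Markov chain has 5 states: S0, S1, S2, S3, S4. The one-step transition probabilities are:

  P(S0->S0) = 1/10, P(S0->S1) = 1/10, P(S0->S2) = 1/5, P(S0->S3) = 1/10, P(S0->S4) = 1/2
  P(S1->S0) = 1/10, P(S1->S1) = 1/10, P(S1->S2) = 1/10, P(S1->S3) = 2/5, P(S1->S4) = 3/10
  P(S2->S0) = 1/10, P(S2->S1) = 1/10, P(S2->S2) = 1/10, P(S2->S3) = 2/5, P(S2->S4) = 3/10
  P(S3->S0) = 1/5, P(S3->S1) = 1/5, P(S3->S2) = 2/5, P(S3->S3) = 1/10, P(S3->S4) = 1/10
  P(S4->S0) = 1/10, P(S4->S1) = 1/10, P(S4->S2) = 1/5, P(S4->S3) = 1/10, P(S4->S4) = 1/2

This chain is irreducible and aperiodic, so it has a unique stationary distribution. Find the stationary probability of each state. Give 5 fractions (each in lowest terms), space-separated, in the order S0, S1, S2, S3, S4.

The stationary distribution satisfies pi = pi * P, i.e.:
  pi_S0 = 1/10*pi_S0 + 1/10*pi_S1 + 1/10*pi_S2 + 1/5*pi_S3 + 1/10*pi_S4
  pi_S1 = 1/10*pi_S0 + 1/10*pi_S1 + 1/10*pi_S2 + 1/5*pi_S3 + 1/10*pi_S4
  pi_S2 = 1/5*pi_S0 + 1/10*pi_S1 + 1/10*pi_S2 + 2/5*pi_S3 + 1/5*pi_S4
  pi_S3 = 1/10*pi_S0 + 2/5*pi_S1 + 2/5*pi_S2 + 1/10*pi_S3 + 1/10*pi_S4
  pi_S4 = 1/2*pi_S0 + 3/10*pi_S1 + 3/10*pi_S2 + 1/10*pi_S3 + 1/2*pi_S4
with normalization: pi_S0 + pi_S1 + pi_S2 + pi_S3 + pi_S4 = 1.

Using the first 4 balance equations plus normalization, the linear system A*pi = b is:
  [-9/10, 1/10, 1/10, 1/5, 1/10] . pi = 0
  [1/10, -9/10, 1/10, 1/5, 1/10] . pi = 0
  [1/5, 1/10, -9/10, 2/5, 1/5] . pi = 0
  [1/10, 2/5, 2/5, -9/10, 1/10] . pi = 0
  [1, 1, 1, 1, 1] . pi = 1

Solving yields:
  pi_S0 = 121/1010
  pi_S1 = 121/1010
  pi_S2 = 209/1010
  pi_S3 = 20/101
  pi_S4 = 359/1010

Verification (pi * P):
  121/1010*1/10 + 121/1010*1/10 + 209/1010*1/10 + 20/101*1/5 + 359/1010*1/10 = 121/1010 = pi_S0  (ok)
  121/1010*1/10 + 121/1010*1/10 + 209/1010*1/10 + 20/101*1/5 + 359/1010*1/10 = 121/1010 = pi_S1  (ok)
  121/1010*1/5 + 121/1010*1/10 + 209/1010*1/10 + 20/101*2/5 + 359/1010*1/5 = 209/1010 = pi_S2  (ok)
  121/1010*1/10 + 121/1010*2/5 + 209/1010*2/5 + 20/101*1/10 + 359/1010*1/10 = 20/101 = pi_S3  (ok)
  121/1010*1/2 + 121/1010*3/10 + 209/1010*3/10 + 20/101*1/10 + 359/1010*1/2 = 359/1010 = pi_S4  (ok)

Answer: 121/1010 121/1010 209/1010 20/101 359/1010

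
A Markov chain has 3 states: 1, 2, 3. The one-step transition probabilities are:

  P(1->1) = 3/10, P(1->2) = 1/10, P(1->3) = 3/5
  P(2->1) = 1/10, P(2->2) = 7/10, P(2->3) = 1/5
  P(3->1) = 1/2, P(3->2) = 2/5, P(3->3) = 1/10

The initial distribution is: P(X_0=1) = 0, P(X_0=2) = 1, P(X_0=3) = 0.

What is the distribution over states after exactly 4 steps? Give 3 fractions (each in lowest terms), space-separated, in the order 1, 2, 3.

Propagating the distribution step by step (d_{t+1} = d_t * P):
d_0 = (1=0, 2=1, 3=0)
  d_1[1] = 0*3/10 + 1*1/10 + 0*1/2 = 1/10
  d_1[2] = 0*1/10 + 1*7/10 + 0*2/5 = 7/10
  d_1[3] = 0*3/5 + 1*1/5 + 0*1/10 = 1/5
d_1 = (1=1/10, 2=7/10, 3=1/5)
  d_2[1] = 1/10*3/10 + 7/10*1/10 + 1/5*1/2 = 1/5
  d_2[2] = 1/10*1/10 + 7/10*7/10 + 1/5*2/5 = 29/50
  d_2[3] = 1/10*3/5 + 7/10*1/5 + 1/5*1/10 = 11/50
d_2 = (1=1/5, 2=29/50, 3=11/50)
  d_3[1] = 1/5*3/10 + 29/50*1/10 + 11/50*1/2 = 57/250
  d_3[2] = 1/5*1/10 + 29/50*7/10 + 11/50*2/5 = 257/500
  d_3[3] = 1/5*3/5 + 29/50*1/5 + 11/50*1/10 = 129/500
d_3 = (1=57/250, 2=257/500, 3=129/500)
  d_4[1] = 57/250*3/10 + 257/500*1/10 + 129/500*1/2 = 311/1250
  d_4[2] = 57/250*1/10 + 257/500*7/10 + 129/500*2/5 = 2429/5000
  d_4[3] = 57/250*3/5 + 257/500*1/5 + 129/500*1/10 = 1327/5000
d_4 = (1=311/1250, 2=2429/5000, 3=1327/5000)

Answer: 311/1250 2429/5000 1327/5000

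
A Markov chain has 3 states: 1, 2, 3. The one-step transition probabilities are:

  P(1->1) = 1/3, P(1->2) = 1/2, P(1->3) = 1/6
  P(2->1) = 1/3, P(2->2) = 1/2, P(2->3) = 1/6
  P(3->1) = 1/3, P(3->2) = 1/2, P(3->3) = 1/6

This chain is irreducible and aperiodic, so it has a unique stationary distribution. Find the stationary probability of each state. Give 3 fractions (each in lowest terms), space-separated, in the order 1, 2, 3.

The stationary distribution satisfies pi = pi * P, i.e.:
  pi_1 = 1/3*pi_1 + 1/3*pi_2 + 1/3*pi_3
  pi_2 = 1/2*pi_1 + 1/2*pi_2 + 1/2*pi_3
  pi_3 = 1/6*pi_1 + 1/6*pi_2 + 1/6*pi_3
with normalization: pi_1 + pi_2 + pi_3 = 1.

Using the first 2 balance equations plus normalization, the linear system A*pi = b is:
  [-2/3, 1/3, 1/3] . pi = 0
  [1/2, -1/2, 1/2] . pi = 0
  [1, 1, 1] . pi = 1

Solving yields:
  pi_1 = 1/3
  pi_2 = 1/2
  pi_3 = 1/6

Verification (pi * P):
  1/3*1/3 + 1/2*1/3 + 1/6*1/3 = 1/3 = pi_1  (ok)
  1/3*1/2 + 1/2*1/2 + 1/6*1/2 = 1/2 = pi_2  (ok)
  1/3*1/6 + 1/2*1/6 + 1/6*1/6 = 1/6 = pi_3  (ok)

Answer: 1/3 1/2 1/6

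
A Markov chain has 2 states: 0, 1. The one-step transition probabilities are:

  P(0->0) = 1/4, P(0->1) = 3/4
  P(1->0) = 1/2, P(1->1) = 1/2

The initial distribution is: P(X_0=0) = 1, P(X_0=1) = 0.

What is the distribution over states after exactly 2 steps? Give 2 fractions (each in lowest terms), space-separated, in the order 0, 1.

Propagating the distribution step by step (d_{t+1} = d_t * P):
d_0 = (0=1, 1=0)
  d_1[0] = 1*1/4 + 0*1/2 = 1/4
  d_1[1] = 1*3/4 + 0*1/2 = 3/4
d_1 = (0=1/4, 1=3/4)
  d_2[0] = 1/4*1/4 + 3/4*1/2 = 7/16
  d_2[1] = 1/4*3/4 + 3/4*1/2 = 9/16
d_2 = (0=7/16, 1=9/16)

Answer: 7/16 9/16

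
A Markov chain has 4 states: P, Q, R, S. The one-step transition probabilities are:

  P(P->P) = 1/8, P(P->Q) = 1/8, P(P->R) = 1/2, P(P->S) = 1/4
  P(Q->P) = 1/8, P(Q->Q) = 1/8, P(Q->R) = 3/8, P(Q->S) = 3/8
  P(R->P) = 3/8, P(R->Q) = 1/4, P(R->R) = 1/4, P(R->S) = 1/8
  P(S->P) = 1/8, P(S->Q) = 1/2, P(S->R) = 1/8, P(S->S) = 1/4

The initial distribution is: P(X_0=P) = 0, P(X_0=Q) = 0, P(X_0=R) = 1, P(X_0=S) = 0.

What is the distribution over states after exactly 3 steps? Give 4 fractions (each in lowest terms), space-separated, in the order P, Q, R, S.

Answer: 55/256 135/512 149/512 59/256

Derivation:
Propagating the distribution step by step (d_{t+1} = d_t * P):
d_0 = (P=0, Q=0, R=1, S=0)
  d_1[P] = 0*1/8 + 0*1/8 + 1*3/8 + 0*1/8 = 3/8
  d_1[Q] = 0*1/8 + 0*1/8 + 1*1/4 + 0*1/2 = 1/4
  d_1[R] = 0*1/2 + 0*3/8 + 1*1/4 + 0*1/8 = 1/4
  d_1[S] = 0*1/4 + 0*3/8 + 1*1/8 + 0*1/4 = 1/8
d_1 = (P=3/8, Q=1/4, R=1/4, S=1/8)
  d_2[P] = 3/8*1/8 + 1/4*1/8 + 1/4*3/8 + 1/8*1/8 = 3/16
  d_2[Q] = 3/8*1/8 + 1/4*1/8 + 1/4*1/4 + 1/8*1/2 = 13/64
  d_2[R] = 3/8*1/2 + 1/4*3/8 + 1/4*1/4 + 1/8*1/8 = 23/64
  d_2[S] = 3/8*1/4 + 1/4*3/8 + 1/4*1/8 + 1/8*1/4 = 1/4
d_2 = (P=3/16, Q=13/64, R=23/64, S=1/4)
  d_3[P] = 3/16*1/8 + 13/64*1/8 + 23/64*3/8 + 1/4*1/8 = 55/256
  d_3[Q] = 3/16*1/8 + 13/64*1/8 + 23/64*1/4 + 1/4*1/2 = 135/512
  d_3[R] = 3/16*1/2 + 13/64*3/8 + 23/64*1/4 + 1/4*1/8 = 149/512
  d_3[S] = 3/16*1/4 + 13/64*3/8 + 23/64*1/8 + 1/4*1/4 = 59/256
d_3 = (P=55/256, Q=135/512, R=149/512, S=59/256)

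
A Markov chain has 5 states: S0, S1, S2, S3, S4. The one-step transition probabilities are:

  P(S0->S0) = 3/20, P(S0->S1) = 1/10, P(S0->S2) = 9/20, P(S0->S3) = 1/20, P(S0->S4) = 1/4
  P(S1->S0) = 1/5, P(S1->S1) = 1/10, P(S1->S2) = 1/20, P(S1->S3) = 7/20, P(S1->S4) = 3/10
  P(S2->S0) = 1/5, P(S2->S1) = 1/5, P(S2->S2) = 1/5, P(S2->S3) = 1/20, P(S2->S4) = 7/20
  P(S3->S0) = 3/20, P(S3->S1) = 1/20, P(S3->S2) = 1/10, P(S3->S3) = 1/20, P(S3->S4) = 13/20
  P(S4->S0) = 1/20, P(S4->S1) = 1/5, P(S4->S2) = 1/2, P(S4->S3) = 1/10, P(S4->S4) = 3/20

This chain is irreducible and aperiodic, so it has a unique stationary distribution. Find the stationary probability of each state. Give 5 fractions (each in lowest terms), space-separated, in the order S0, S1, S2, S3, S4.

The stationary distribution satisfies pi = pi * P, i.e.:
  pi_S0 = 3/20*pi_S0 + 1/5*pi_S1 + 1/5*pi_S2 + 3/20*pi_S3 + 1/20*pi_S4
  pi_S1 = 1/10*pi_S0 + 1/10*pi_S1 + 1/5*pi_S2 + 1/20*pi_S3 + 1/5*pi_S4
  pi_S2 = 9/20*pi_S0 + 1/20*pi_S1 + 1/5*pi_S2 + 1/10*pi_S3 + 1/2*pi_S4
  pi_S3 = 1/20*pi_S0 + 7/20*pi_S1 + 1/20*pi_S2 + 1/20*pi_S3 + 1/10*pi_S4
  pi_S4 = 1/4*pi_S0 + 3/10*pi_S1 + 7/20*pi_S2 + 13/20*pi_S3 + 3/20*pi_S4
with normalization: pi_S0 + pi_S1 + pi_S2 + pi_S3 + pi_S4 = 1.

Using the first 4 balance equations plus normalization, the linear system A*pi = b is:
  [-17/20, 1/5, 1/5, 3/20, 1/20] . pi = 0
  [1/10, -9/10, 1/5, 1/20, 1/5] . pi = 0
  [9/20, 1/20, -4/5, 1/10, 1/2] . pi = 0
  [1/20, 7/20, 1/20, -19/20, 1/10] . pi = 0
  [1, 1, 1, 1, 1] . pi = 1

Solving yields:
  pi_S0 = 10653/74941
  pi_S1 = 11521/74941
  pi_S2 = 21862/74941
  pi_S3 = 8332/74941
  pi_S4 = 22573/74941

Verification (pi * P):
  10653/74941*3/20 + 11521/74941*1/5 + 21862/74941*1/5 + 8332/74941*3/20 + 22573/74941*1/20 = 10653/74941 = pi_S0  (ok)
  10653/74941*1/10 + 11521/74941*1/10 + 21862/74941*1/5 + 8332/74941*1/20 + 22573/74941*1/5 = 11521/74941 = pi_S1  (ok)
  10653/74941*9/20 + 11521/74941*1/20 + 21862/74941*1/5 + 8332/74941*1/10 + 22573/74941*1/2 = 21862/74941 = pi_S2  (ok)
  10653/74941*1/20 + 11521/74941*7/20 + 21862/74941*1/20 + 8332/74941*1/20 + 22573/74941*1/10 = 8332/74941 = pi_S3  (ok)
  10653/74941*1/4 + 11521/74941*3/10 + 21862/74941*7/20 + 8332/74941*13/20 + 22573/74941*3/20 = 22573/74941 = pi_S4  (ok)

Answer: 10653/74941 11521/74941 21862/74941 8332/74941 22573/74941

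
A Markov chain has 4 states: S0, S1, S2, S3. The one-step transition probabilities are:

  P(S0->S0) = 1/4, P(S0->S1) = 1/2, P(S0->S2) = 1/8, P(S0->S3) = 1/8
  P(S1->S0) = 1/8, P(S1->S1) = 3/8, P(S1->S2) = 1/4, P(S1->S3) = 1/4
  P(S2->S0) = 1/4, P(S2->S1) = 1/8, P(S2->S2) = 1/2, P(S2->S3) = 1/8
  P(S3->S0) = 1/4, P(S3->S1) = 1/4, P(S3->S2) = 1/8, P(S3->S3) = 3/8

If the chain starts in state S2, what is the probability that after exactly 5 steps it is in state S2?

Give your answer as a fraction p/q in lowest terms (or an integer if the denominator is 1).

Computing P^5 by repeated multiplication:
P^1 =
  S0: [1/4, 1/2, 1/8, 1/8]
  S1: [1/8, 3/8, 1/4, 1/4]
  S2: [1/4, 1/8, 1/2, 1/8]
  S3: [1/4, 1/4, 1/8, 3/8]
P^2 =
  S0: [3/16, 23/64, 15/64, 7/32]
  S1: [13/64, 19/64, 17/64, 15/64]
  S2: [15/64, 17/64, 21/64, 11/64]
  S3: [7/32, 21/64, 13/64, 1/4]
P^3 =
  S0: [105/512, 5/16, 33/128, 115/512]
  S1: [109/512, 39/128, 67/256, 113/512]
  S2: [111/512, 77/256, 9/32, 103/512]
  S3: [107/512, 41/128, 31/128, 117/512]
P^4 =
  S0: [27/128, 631/2048, 267/1024, 451/2048]
  S1: [217/1024, 79/256, 535/2048, 447/2048]
  S2: [435/2048, 157/512, 549/2048, 109/512]
  S3: [215/1024, 639/2048, 131/512, 455/2048]
P^5 =
  S0: [3465/16384, 5057/16384, 4281/16384, 3581/16384]
  S1: [433/2048, 5061/16384, 4285/16384, 1787/8192]
  S2: [867/4096, 5045/16384, 4323/16384, 887/4096]
  S3: [3457/16384, 5071/16384, 4259/16384, 3597/16384]

(P^5)[S2 -> S2] = 4323/16384

Answer: 4323/16384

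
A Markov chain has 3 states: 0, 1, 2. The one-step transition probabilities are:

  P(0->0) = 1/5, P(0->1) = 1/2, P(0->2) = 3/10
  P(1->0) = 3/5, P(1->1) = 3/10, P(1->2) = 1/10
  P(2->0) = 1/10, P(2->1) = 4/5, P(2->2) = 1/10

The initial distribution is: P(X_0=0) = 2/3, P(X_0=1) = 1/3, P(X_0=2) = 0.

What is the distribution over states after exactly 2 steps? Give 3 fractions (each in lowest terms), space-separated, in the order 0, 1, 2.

Answer: 7/20 29/60 1/6

Derivation:
Propagating the distribution step by step (d_{t+1} = d_t * P):
d_0 = (0=2/3, 1=1/3, 2=0)
  d_1[0] = 2/3*1/5 + 1/3*3/5 + 0*1/10 = 1/3
  d_1[1] = 2/3*1/2 + 1/3*3/10 + 0*4/5 = 13/30
  d_1[2] = 2/3*3/10 + 1/3*1/10 + 0*1/10 = 7/30
d_1 = (0=1/3, 1=13/30, 2=7/30)
  d_2[0] = 1/3*1/5 + 13/30*3/5 + 7/30*1/10 = 7/20
  d_2[1] = 1/3*1/2 + 13/30*3/10 + 7/30*4/5 = 29/60
  d_2[2] = 1/3*3/10 + 13/30*1/10 + 7/30*1/10 = 1/6
d_2 = (0=7/20, 1=29/60, 2=1/6)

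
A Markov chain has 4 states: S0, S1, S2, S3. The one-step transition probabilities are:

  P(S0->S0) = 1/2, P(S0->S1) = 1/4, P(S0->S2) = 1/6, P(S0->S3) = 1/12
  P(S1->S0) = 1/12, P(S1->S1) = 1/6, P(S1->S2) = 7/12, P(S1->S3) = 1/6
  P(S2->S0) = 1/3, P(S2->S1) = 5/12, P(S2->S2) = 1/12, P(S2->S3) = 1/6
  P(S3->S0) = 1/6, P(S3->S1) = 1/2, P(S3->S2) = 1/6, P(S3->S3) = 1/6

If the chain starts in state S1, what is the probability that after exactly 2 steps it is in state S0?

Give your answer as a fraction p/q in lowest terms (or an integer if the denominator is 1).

Answer: 5/18

Derivation:
Computing P^2 by repeated multiplication:
P^1 =
  S0: [1/2, 1/4, 1/6, 1/12]
  S1: [1/12, 1/6, 7/12, 1/6]
  S2: [1/3, 5/12, 1/12, 1/6]
  S3: [1/6, 1/2, 1/6, 1/6]
P^2 =
  S0: [49/144, 5/18, 37/144, 1/8]
  S1: [5/18, 3/8, 3/16, 23/144]
  S2: [37/144, 13/48, 1/3, 5/36]
  S3: [5/24, 5/18, 13/36, 11/72]

(P^2)[S1 -> S0] = 5/18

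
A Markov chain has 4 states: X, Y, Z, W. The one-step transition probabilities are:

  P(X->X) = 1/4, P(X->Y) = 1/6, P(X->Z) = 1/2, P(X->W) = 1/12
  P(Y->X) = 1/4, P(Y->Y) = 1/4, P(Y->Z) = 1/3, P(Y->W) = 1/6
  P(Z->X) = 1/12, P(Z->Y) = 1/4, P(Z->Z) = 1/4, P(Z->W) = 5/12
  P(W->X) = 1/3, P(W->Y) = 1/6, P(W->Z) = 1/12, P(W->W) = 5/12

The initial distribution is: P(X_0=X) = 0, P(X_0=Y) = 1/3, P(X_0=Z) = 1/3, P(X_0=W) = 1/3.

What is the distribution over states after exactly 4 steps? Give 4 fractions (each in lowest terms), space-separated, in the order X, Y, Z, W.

Answer: 589/2592 3221/15552 2153/7776 499/1728

Derivation:
Propagating the distribution step by step (d_{t+1} = d_t * P):
d_0 = (X=0, Y=1/3, Z=1/3, W=1/3)
  d_1[X] = 0*1/4 + 1/3*1/4 + 1/3*1/12 + 1/3*1/3 = 2/9
  d_1[Y] = 0*1/6 + 1/3*1/4 + 1/3*1/4 + 1/3*1/6 = 2/9
  d_1[Z] = 0*1/2 + 1/3*1/3 + 1/3*1/4 + 1/3*1/12 = 2/9
  d_1[W] = 0*1/12 + 1/3*1/6 + 1/3*5/12 + 1/3*5/12 = 1/3
d_1 = (X=2/9, Y=2/9, Z=2/9, W=1/3)
  d_2[X] = 2/9*1/4 + 2/9*1/4 + 2/9*1/12 + 1/3*1/3 = 13/54
  d_2[Y] = 2/9*1/6 + 2/9*1/4 + 2/9*1/4 + 1/3*1/6 = 11/54
  d_2[Z] = 2/9*1/2 + 2/9*1/3 + 2/9*1/4 + 1/3*1/12 = 29/108
  d_2[W] = 2/9*1/12 + 2/9*1/6 + 2/9*5/12 + 1/3*5/12 = 31/108
d_2 = (X=13/54, Y=11/54, Z=29/108, W=31/108)
  d_3[X] = 13/54*1/4 + 11/54*1/4 + 29/108*1/12 + 31/108*1/3 = 11/48
  d_3[Y] = 13/54*1/6 + 11/54*1/4 + 29/108*1/4 + 31/108*1/6 = 89/432
  d_3[Z] = 13/54*1/2 + 11/54*1/3 + 29/108*1/4 + 31/108*1/12 = 181/648
  d_3[W] = 13/54*1/12 + 11/54*1/6 + 29/108*5/12 + 31/108*5/12 = 185/648
d_3 = (X=11/48, Y=89/432, Z=181/648, W=185/648)
  d_4[X] = 11/48*1/4 + 89/432*1/4 + 181/648*1/12 + 185/648*1/3 = 589/2592
  d_4[Y] = 11/48*1/6 + 89/432*1/4 + 181/648*1/4 + 185/648*1/6 = 3221/15552
  d_4[Z] = 11/48*1/2 + 89/432*1/3 + 181/648*1/4 + 185/648*1/12 = 2153/7776
  d_4[W] = 11/48*1/12 + 89/432*1/6 + 181/648*5/12 + 185/648*5/12 = 499/1728
d_4 = (X=589/2592, Y=3221/15552, Z=2153/7776, W=499/1728)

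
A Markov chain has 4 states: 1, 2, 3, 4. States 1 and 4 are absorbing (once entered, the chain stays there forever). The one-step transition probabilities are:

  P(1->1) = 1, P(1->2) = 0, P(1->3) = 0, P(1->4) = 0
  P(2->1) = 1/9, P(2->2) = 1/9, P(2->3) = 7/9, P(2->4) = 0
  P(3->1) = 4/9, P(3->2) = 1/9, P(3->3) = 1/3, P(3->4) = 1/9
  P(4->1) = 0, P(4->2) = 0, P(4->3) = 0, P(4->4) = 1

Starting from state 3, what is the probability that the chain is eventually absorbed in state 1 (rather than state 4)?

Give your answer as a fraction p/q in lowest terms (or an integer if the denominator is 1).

Let a_i = P(absorbed in 1 | start in state i).
Boundary conditions: a_1 = 1, a_4 = 0.
For each transient state i, a_i = sum_j P(i->j) * a_j:
  a_2 = 1/9*a_1 + 1/9*a_2 + 7/9*a_3 + 0*a_4
  a_3 = 4/9*a_1 + 1/9*a_2 + 1/3*a_3 + 1/9*a_4

Substituting a_1 = 1 and a_4 = 0, rearrange to (I - Q) a = r where r[i] = P(i -> 1):
  [8/9, -7/9] . (a_2, a_3) = 1/9
  [-1/9, 2/3] . (a_2, a_3) = 4/9

Solving yields:
  a_2 = 34/41
  a_3 = 33/41

Starting state is 3, so the absorption probability is a_3 = 33/41.

Answer: 33/41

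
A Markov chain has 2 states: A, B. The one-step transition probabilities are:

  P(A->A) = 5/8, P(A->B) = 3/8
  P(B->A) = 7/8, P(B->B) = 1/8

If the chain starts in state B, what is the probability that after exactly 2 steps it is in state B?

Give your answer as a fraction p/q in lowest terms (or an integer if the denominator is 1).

Computing P^2 by repeated multiplication:
P^1 =
  A: [5/8, 3/8]
  B: [7/8, 1/8]
P^2 =
  A: [23/32, 9/32]
  B: [21/32, 11/32]

(P^2)[B -> B] = 11/32

Answer: 11/32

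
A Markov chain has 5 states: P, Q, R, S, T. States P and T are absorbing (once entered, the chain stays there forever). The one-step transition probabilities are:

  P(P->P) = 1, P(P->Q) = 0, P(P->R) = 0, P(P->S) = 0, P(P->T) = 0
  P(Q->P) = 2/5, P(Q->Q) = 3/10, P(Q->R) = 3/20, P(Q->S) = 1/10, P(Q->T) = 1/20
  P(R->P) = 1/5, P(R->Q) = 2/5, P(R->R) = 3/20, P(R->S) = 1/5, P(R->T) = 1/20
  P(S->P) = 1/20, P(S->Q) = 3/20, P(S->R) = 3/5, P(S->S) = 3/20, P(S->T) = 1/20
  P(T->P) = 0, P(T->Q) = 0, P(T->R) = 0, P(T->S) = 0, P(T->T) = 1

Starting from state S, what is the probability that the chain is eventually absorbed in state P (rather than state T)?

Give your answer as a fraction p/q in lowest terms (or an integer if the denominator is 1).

Let a_i = P(absorbed in P | start in state i).
Boundary conditions: a_P = 1, a_T = 0.
For each transient state i, a_i = sum_j P(i->j) * a_j:
  a_Q = 2/5*a_P + 3/10*a_Q + 3/20*a_R + 1/10*a_S + 1/20*a_T
  a_R = 1/5*a_P + 2/5*a_Q + 3/20*a_R + 1/5*a_S + 1/20*a_T
  a_S = 1/20*a_P + 3/20*a_Q + 3/5*a_R + 3/20*a_S + 1/20*a_T

Substituting a_P = 1 and a_T = 0, rearrange to (I - Q) a = r where r[i] = P(i -> P):
  [7/10, -3/20, -1/10] . (a_Q, a_R, a_S) = 2/5
  [-2/5, 17/20, -1/5] . (a_Q, a_R, a_S) = 1/5
  [-3/20, -3/5, 17/20] . (a_Q, a_R, a_S) = 1/20

Solving yields:
  a_Q = 1137/1318
  a_R = 546/659
  a_S = 1049/1318

Starting state is S, so the absorption probability is a_S = 1049/1318.

Answer: 1049/1318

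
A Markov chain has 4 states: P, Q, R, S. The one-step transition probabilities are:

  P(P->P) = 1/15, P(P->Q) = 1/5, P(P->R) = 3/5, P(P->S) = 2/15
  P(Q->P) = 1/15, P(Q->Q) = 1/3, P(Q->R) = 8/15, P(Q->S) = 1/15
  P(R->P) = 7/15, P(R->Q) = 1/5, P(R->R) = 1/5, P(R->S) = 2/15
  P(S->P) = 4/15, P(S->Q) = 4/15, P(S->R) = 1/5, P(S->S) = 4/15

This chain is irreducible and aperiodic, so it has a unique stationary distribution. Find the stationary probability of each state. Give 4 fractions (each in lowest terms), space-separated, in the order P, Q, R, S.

The stationary distribution satisfies pi = pi * P, i.e.:
  pi_P = 1/15*pi_P + 1/15*pi_Q + 7/15*pi_R + 4/15*pi_S
  pi_Q = 1/5*pi_P + 1/3*pi_Q + 1/5*pi_R + 4/15*pi_S
  pi_R = 3/5*pi_P + 8/15*pi_Q + 1/5*pi_R + 1/5*pi_S
  pi_S = 2/15*pi_P + 1/15*pi_Q + 2/15*pi_R + 4/15*pi_S
with normalization: pi_P + pi_Q + pi_R + pi_S = 1.

Using the first 3 balance equations plus normalization, the linear system A*pi = b is:
  [-14/15, 1/15, 7/15, 4/15] . pi = 0
  [1/5, -2/3, 1/5, 4/15] . pi = 0
  [3/5, 8/15, -4/5, 1/5] . pi = 0
  [1, 1, 1, 1] . pi = 1

Solving yields:
  pi_P = 25/102
  pi_Q = 41/170
  pi_R = 193/510
  pi_S = 23/170

Verification (pi * P):
  25/102*1/15 + 41/170*1/15 + 193/510*7/15 + 23/170*4/15 = 25/102 = pi_P  (ok)
  25/102*1/5 + 41/170*1/3 + 193/510*1/5 + 23/170*4/15 = 41/170 = pi_Q  (ok)
  25/102*3/5 + 41/170*8/15 + 193/510*1/5 + 23/170*1/5 = 193/510 = pi_R  (ok)
  25/102*2/15 + 41/170*1/15 + 193/510*2/15 + 23/170*4/15 = 23/170 = pi_S  (ok)

Answer: 25/102 41/170 193/510 23/170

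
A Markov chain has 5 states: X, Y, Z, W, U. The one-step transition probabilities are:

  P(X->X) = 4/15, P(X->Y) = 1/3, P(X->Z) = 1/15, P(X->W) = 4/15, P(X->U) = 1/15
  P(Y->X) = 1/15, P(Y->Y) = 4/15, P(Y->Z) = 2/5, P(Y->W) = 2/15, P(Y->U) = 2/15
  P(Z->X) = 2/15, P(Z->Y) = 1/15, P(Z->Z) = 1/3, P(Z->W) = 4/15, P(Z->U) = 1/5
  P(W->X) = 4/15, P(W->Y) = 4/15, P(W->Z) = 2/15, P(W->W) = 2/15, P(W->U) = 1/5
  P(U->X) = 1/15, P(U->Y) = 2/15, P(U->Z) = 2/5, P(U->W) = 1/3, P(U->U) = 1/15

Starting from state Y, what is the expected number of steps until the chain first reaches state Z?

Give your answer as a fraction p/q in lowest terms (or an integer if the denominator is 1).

Let h_i = expected steps to first reach Z from state i.
Boundary: h_Z = 0.
First-step equations for the other states:
  h_X = 1 + 4/15*h_X + 1/3*h_Y + 1/15*h_Z + 4/15*h_W + 1/15*h_U
  h_Y = 1 + 1/15*h_X + 4/15*h_Y + 2/5*h_Z + 2/15*h_W + 2/15*h_U
  h_W = 1 + 4/15*h_X + 4/15*h_Y + 2/15*h_Z + 2/15*h_W + 1/5*h_U
  h_U = 1 + 1/15*h_X + 2/15*h_Y + 2/5*h_Z + 1/3*h_W + 1/15*h_U

Substituting h_Z = 0 and rearranging gives the linear system (I - Q) h = 1:
  [11/15, -1/3, -4/15, -1/15] . (h_X, h_Y, h_W, h_U) = 1
  [-1/15, 11/15, -2/15, -2/15] . (h_X, h_Y, h_W, h_U) = 1
  [-4/15, -4/15, 13/15, -1/5] . (h_X, h_Y, h_W, h_U) = 1
  [-1/15, -2/15, -1/3, 14/15] . (h_X, h_Y, h_W, h_U) = 1

Solving yields:
  h_X = 60870/12847
  h_Y = 41355/12847
  h_W = 56475/12847
  h_U = 44190/12847

Starting state is Y, so the expected hitting time is h_Y = 41355/12847.

Answer: 41355/12847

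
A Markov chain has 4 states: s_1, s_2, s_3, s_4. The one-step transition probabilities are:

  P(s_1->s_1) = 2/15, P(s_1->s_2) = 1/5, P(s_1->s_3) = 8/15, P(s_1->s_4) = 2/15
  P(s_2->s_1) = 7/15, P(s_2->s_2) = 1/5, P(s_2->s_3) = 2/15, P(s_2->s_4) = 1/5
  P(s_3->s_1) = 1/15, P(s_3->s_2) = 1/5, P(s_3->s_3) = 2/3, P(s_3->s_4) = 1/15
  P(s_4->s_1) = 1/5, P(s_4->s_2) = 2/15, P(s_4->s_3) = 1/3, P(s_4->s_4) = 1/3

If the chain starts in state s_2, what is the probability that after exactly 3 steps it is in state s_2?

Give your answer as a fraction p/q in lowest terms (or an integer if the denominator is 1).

Answer: 127/675

Derivation:
Computing P^3 by repeated multiplication:
P^1 =
  s_1: [2/15, 1/5, 8/15, 2/15]
  s_2: [7/15, 1/5, 2/15, 1/5]
  s_3: [1/15, 1/5, 2/3, 1/15]
  s_4: [1/5, 2/15, 1/3, 1/3]
P^2 =
  s_1: [13/75, 43/225, 112/225, 31/225]
  s_2: [46/225, 14/75, 97/225, 8/45]
  s_3: [4/25, 44/225, 119/225, 26/225]
  s_4: [8/45, 8/45, 103/225, 14/75]
P^3 =
  s_1: [584/3375, 644/3375, 1673/3375, 158/1125]
  s_2: [67/375, 127/675, 1622/3375, 103/675]
  s_3: [577/3375, 649/3375, 1696/3375, 151/1125]
  s_4: [589/3375, 211/1125, 328/675, 19/125]

(P^3)[s_2 -> s_2] = 127/675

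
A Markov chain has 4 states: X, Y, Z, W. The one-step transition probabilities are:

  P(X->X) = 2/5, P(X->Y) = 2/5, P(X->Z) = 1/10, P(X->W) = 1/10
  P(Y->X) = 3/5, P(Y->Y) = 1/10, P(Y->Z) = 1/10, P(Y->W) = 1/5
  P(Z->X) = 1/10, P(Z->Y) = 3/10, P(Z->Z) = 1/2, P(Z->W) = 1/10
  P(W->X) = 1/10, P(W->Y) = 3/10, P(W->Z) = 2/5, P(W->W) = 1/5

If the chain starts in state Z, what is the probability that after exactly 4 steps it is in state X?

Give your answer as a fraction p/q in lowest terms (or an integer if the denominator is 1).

Answer: 3317/10000

Derivation:
Computing P^4 by repeated multiplication:
P^1 =
  X: [2/5, 2/5, 1/10, 1/10]
  Y: [3/5, 1/10, 1/10, 1/5]
  Z: [1/10, 3/10, 1/2, 1/10]
  W: [1/10, 3/10, 2/5, 1/5]
P^2 =
  X: [21/50, 13/50, 17/100, 3/20]
  Y: [33/100, 17/50, 1/5, 13/100]
  Z: [7/25, 1/4, 33/100, 7/50]
  W: [7/25, 1/4, 8/25, 3/20]
P^3 =
  X: [89/250, 29/100, 213/1000, 141/1000]
  Y: [369/1000, 53/200, 219/1000, 147/1000]
  Z: [309/1000, 139/500, 137/500, 139/1000]
  W: [309/1000, 139/500, 273/1000, 7/50]
P^4 =
  X: [1759/5000, 347/1250, 91/400, 1431/10000]
  Y: [429/1250, 2839/10000, 2317/10000, 353/2500]
  Z: [3317/10000, 2753/10000, 2513/10000, 1417/10000]
  W: [3317/10000, 2753/10000, 157/625, 709/5000]

(P^4)[Z -> X] = 3317/10000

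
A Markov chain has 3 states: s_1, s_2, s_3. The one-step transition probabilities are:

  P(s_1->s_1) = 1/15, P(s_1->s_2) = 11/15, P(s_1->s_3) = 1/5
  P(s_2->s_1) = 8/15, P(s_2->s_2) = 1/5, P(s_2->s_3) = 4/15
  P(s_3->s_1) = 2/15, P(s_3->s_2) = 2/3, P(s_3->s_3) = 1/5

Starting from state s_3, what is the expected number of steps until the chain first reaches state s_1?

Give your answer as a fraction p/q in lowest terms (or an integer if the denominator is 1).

Let h_i = expected steps to first reach s_1 from state i.
Boundary: h_s_1 = 0.
First-step equations for the other states:
  h_s_2 = 1 + 8/15*h_s_1 + 1/5*h_s_2 + 4/15*h_s_3
  h_s_3 = 1 + 2/15*h_s_1 + 2/3*h_s_2 + 1/5*h_s_3

Substituting h_s_1 = 0 and rearranging gives the linear system (I - Q) h = 1:
  [4/5, -4/15] . (h_s_2, h_s_3) = 1
  [-2/3, 4/5] . (h_s_2, h_s_3) = 1

Solving yields:
  h_s_2 = 30/13
  h_s_3 = 165/52

Starting state is s_3, so the expected hitting time is h_s_3 = 165/52.

Answer: 165/52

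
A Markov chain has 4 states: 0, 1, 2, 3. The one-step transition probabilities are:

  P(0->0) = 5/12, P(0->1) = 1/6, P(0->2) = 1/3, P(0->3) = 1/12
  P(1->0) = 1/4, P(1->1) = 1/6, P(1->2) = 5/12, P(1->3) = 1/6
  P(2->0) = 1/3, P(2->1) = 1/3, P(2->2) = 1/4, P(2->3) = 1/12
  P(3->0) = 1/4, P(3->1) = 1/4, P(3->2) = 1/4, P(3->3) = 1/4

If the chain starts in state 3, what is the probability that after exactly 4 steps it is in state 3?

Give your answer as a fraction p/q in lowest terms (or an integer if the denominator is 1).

Computing P^4 by repeated multiplication:
P^1 =
  0: [5/12, 1/6, 1/3, 1/12]
  1: [1/4, 1/6, 5/12, 1/6]
  2: [1/3, 1/3, 1/4, 1/12]
  3: [1/4, 1/4, 1/4, 1/4]
P^2 =
  0: [25/72, 11/48, 5/16, 1/9]
  1: [47/144, 1/4, 43/144, 1/8]
  2: [47/144, 31/144, 1/3, 1/8]
  3: [5/16, 11/48, 5/16, 7/48]
P^3 =
  0: [577/1728, 197/864, 137/432, 209/1728]
  1: [569/1728, 49/216, 551/1728, 1/8]
  2: [287/864, 67/288, 541/1728, 211/1728]
  3: [21/64, 133/576, 181/576, 73/576]
P^4 =
  0: [3443/10368, 529/2304, 2183/6912, 635/5184]
  1: [2291/6912, 2387/10368, 2179/6912, 319/2592]
  2: [2291/6912, 1583/6912, 3281/10368, 319/2592]
  3: [2287/6912, 529/2304, 2183/6912, 95/768]

(P^4)[3 -> 3] = 95/768

Answer: 95/768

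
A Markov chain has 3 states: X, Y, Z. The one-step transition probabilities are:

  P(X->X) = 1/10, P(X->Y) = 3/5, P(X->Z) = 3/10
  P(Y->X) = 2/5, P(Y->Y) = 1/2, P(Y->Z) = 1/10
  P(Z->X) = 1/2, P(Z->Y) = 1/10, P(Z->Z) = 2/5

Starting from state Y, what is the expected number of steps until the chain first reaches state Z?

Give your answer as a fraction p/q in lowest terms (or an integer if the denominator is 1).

Let h_i = expected steps to first reach Z from state i.
Boundary: h_Z = 0.
First-step equations for the other states:
  h_X = 1 + 1/10*h_X + 3/5*h_Y + 3/10*h_Z
  h_Y = 1 + 2/5*h_X + 1/2*h_Y + 1/10*h_Z

Substituting h_Z = 0 and rearranging gives the linear system (I - Q) h = 1:
  [9/10, -3/5] . (h_X, h_Y) = 1
  [-2/5, 1/2] . (h_X, h_Y) = 1

Solving yields:
  h_X = 110/21
  h_Y = 130/21

Starting state is Y, so the expected hitting time is h_Y = 130/21.

Answer: 130/21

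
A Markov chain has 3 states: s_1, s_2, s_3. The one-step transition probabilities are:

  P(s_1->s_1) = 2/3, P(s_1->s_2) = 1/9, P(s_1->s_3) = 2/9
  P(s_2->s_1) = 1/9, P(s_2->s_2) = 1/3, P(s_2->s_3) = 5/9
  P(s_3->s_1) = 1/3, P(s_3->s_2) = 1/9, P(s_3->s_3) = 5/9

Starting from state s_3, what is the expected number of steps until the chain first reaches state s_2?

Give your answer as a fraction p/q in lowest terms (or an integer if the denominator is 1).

Let h_i = expected steps to first reach s_2 from state i.
Boundary: h_s_2 = 0.
First-step equations for the other states:
  h_s_1 = 1 + 2/3*h_s_1 + 1/9*h_s_2 + 2/9*h_s_3
  h_s_3 = 1 + 1/3*h_s_1 + 1/9*h_s_2 + 5/9*h_s_3

Substituting h_s_2 = 0 and rearranging gives the linear system (I - Q) h = 1:
  [1/3, -2/9] . (h_s_1, h_s_3) = 1
  [-1/3, 4/9] . (h_s_1, h_s_3) = 1

Solving yields:
  h_s_1 = 9
  h_s_3 = 9

Starting state is s_3, so the expected hitting time is h_s_3 = 9.

Answer: 9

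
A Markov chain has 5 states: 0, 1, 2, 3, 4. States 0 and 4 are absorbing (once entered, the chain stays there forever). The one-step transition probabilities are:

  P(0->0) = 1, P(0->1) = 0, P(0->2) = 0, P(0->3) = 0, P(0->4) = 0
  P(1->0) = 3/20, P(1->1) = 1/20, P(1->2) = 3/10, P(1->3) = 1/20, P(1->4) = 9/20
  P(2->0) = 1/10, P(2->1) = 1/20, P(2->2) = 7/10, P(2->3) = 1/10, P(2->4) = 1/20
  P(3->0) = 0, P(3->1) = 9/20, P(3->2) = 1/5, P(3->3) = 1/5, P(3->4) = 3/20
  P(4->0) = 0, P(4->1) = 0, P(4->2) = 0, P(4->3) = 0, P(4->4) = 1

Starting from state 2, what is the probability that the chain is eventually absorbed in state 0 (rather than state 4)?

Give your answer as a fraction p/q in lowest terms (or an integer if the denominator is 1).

Let a_i = P(absorbed in 0 | start in state i).
Boundary conditions: a_0 = 1, a_4 = 0.
For each transient state i, a_i = sum_j P(i->j) * a_j:
  a_1 = 3/20*a_0 + 1/20*a_1 + 3/10*a_2 + 1/20*a_3 + 9/20*a_4
  a_2 = 1/10*a_0 + 1/20*a_1 + 7/10*a_2 + 1/10*a_3 + 1/20*a_4
  a_3 = 0*a_0 + 9/20*a_1 + 1/5*a_2 + 1/5*a_3 + 3/20*a_4

Substituting a_0 = 1 and a_4 = 0, rearrange to (I - Q) a = r where r[i] = P(i -> 0):
  [19/20, -3/10, -1/20] . (a_1, a_2, a_3) = 3/20
  [-1/20, 3/10, -1/10] . (a_1, a_2, a_3) = 1/10
  [-9/20, -1/5, 4/5] . (a_1, a_2, a_3) = 0

Solving yields:
  a_1 = 232/705
  a_2 = 346/705
  a_3 = 217/705

Starting state is 2, so the absorption probability is a_2 = 346/705.

Answer: 346/705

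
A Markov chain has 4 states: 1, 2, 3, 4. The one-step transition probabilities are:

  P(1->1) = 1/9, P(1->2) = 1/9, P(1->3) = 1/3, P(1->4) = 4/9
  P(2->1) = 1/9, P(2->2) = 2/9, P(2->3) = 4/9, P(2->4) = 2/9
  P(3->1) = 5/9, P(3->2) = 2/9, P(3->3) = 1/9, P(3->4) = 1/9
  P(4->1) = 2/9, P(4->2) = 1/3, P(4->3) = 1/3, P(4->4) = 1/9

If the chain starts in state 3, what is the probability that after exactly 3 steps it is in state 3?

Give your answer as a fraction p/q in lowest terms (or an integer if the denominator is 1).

Computing P^3 by repeated multiplication:
P^1 =
  1: [1/9, 1/9, 1/3, 4/9]
  2: [1/9, 2/9, 4/9, 2/9]
  3: [5/9, 2/9, 1/9, 1/9]
  4: [2/9, 1/3, 1/3, 1/9]
P^2 =
  1: [25/81, 7/27, 22/81, 13/81]
  2: [1/3, 19/81, 7/27, 14/81]
  3: [14/81, 14/81, 1/3, 26/81]
  4: [22/81, 17/81, 8/27, 2/9]
P^3 =
  1: [182/729, 50/243, 220/729, 59/243]
  2: [179/729, 149/729, 220/729, 181/729]
  3: [215/729, 58/243, 203/729, 137/729]
  4: [65/243, 158/729, 212/729, 164/729]

(P^3)[3 -> 3] = 203/729

Answer: 203/729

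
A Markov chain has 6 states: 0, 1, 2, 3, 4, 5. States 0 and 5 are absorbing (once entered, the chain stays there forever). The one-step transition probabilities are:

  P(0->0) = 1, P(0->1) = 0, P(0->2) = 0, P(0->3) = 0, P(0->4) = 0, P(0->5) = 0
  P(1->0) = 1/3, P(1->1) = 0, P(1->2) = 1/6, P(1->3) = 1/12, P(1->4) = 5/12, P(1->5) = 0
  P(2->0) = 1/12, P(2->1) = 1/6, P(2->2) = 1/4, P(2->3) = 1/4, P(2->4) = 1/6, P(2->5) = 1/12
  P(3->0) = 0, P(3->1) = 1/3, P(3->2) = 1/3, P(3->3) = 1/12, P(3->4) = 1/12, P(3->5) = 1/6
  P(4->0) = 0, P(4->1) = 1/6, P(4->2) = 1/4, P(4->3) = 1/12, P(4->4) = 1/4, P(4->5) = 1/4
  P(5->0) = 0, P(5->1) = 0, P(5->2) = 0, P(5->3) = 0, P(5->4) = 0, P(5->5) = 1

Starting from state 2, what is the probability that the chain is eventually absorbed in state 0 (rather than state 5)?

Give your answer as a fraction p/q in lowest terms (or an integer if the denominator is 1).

Let a_i = P(absorbed in 0 | start in state i).
Boundary conditions: a_0 = 1, a_5 = 0.
For each transient state i, a_i = sum_j P(i->j) * a_j:
  a_1 = 1/3*a_0 + 0*a_1 + 1/6*a_2 + 1/12*a_3 + 5/12*a_4 + 0*a_5
  a_2 = 1/12*a_0 + 1/6*a_1 + 1/4*a_2 + 1/4*a_3 + 1/6*a_4 + 1/12*a_5
  a_3 = 0*a_0 + 1/3*a_1 + 1/3*a_2 + 1/12*a_3 + 1/12*a_4 + 1/6*a_5
  a_4 = 0*a_0 + 1/6*a_1 + 1/4*a_2 + 1/12*a_3 + 1/4*a_4 + 1/4*a_5

Substituting a_0 = 1 and a_5 = 0, rearrange to (I - Q) a = r where r[i] = P(i -> 0):
  [1, -1/6, -1/12, -5/12] . (a_1, a_2, a_3, a_4) = 1/3
  [-1/6, 3/4, -1/4, -1/6] . (a_1, a_2, a_3, a_4) = 1/12
  [-1/3, -1/3, 11/12, -1/12] . (a_1, a_2, a_3, a_4) = 0
  [-1/6, -1/4, -1/12, 3/4] . (a_1, a_2, a_3, a_4) = 0

Solving yields:
  a_1 = 796/1389
  a_2 = 614/1389
  a_3 = 553/1389
  a_4 = 443/1389

Starting state is 2, so the absorption probability is a_2 = 614/1389.

Answer: 614/1389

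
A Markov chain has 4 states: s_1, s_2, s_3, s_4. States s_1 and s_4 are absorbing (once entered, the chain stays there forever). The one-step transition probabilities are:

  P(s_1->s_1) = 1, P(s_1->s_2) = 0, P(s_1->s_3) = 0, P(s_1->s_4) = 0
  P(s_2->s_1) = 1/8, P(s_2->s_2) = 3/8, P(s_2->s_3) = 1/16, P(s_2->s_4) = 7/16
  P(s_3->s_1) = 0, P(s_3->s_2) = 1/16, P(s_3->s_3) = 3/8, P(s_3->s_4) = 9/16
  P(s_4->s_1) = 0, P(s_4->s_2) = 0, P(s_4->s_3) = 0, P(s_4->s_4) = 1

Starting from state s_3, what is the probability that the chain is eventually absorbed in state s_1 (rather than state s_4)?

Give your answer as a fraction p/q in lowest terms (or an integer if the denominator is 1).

Let a_i = P(absorbed in s_1 | start in state i).
Boundary conditions: a_s_1 = 1, a_s_4 = 0.
For each transient state i, a_i = sum_j P(i->j) * a_j:
  a_s_2 = 1/8*a_s_1 + 3/8*a_s_2 + 1/16*a_s_3 + 7/16*a_s_4
  a_s_3 = 0*a_s_1 + 1/16*a_s_2 + 3/8*a_s_3 + 9/16*a_s_4

Substituting a_s_1 = 1 and a_s_4 = 0, rearrange to (I - Q) a = r where r[i] = P(i -> s_1):
  [5/8, -1/16] . (a_s_2, a_s_3) = 1/8
  [-1/16, 5/8] . (a_s_2, a_s_3) = 0

Solving yields:
  a_s_2 = 20/99
  a_s_3 = 2/99

Starting state is s_3, so the absorption probability is a_s_3 = 2/99.

Answer: 2/99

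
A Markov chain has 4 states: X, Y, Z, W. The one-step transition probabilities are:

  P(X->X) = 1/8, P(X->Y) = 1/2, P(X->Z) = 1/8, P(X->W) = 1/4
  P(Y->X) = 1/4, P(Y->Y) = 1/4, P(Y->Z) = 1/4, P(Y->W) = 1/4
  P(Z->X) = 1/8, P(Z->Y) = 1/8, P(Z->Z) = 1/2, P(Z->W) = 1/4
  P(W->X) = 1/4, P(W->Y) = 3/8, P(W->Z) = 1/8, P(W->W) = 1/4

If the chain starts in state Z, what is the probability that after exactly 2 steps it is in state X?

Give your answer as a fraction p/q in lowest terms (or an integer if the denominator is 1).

Computing P^2 by repeated multiplication:
P^1 =
  X: [1/8, 1/2, 1/8, 1/4]
  Y: [1/4, 1/4, 1/4, 1/4]
  Z: [1/8, 1/8, 1/2, 1/4]
  W: [1/4, 3/8, 1/8, 1/4]
P^2 =
  X: [7/32, 19/64, 15/64, 1/4]
  Y: [3/16, 5/16, 1/4, 1/4]
  Z: [11/64, 1/4, 21/64, 1/4]
  W: [13/64, 21/64, 7/32, 1/4]

(P^2)[Z -> X] = 11/64

Answer: 11/64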